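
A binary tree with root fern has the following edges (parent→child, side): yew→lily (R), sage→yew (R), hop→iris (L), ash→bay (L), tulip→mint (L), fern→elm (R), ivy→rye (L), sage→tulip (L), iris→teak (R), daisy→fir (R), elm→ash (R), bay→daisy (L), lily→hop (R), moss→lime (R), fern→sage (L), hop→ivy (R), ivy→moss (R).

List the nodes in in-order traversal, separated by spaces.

mint tulip sage yew lily iris teak hop rye ivy moss lime fern elm daisy fir bay ash

In-order visits the left subtree, then the node, then the right subtree.
At fern: go left to sage.
  At sage: go left to tulip.
    At tulip: go left to mint.
      mint is a leaf — visit mint.
    Visit tulip.
    At tulip: no right child.
  Visit sage.
  At sage: go right to yew.
    At yew: no left child.
    Visit yew.
    At yew: go right to lily.
      At lily: no left child.
      Visit lily.
      At lily: go right to hop.
        At hop: go left to iris.
          At iris: no left child.
          Visit iris.
          At iris: go right to teak.
            teak is a leaf — visit teak.
        Visit hop.
        At hop: go right to ivy.
          At ivy: go left to rye.
            rye is a leaf — visit rye.
          Visit ivy.
          At ivy: go right to moss.
            At moss: no left child.
            Visit moss.
            At moss: go right to lime.
              lime is a leaf — visit lime.
Visit fern.
At fern: go right to elm.
  At elm: no left child.
  Visit elm.
  At elm: go right to ash.
    At ash: go left to bay.
      At bay: go left to daisy.
        At daisy: no left child.
        Visit daisy.
        At daisy: go right to fir.
          fir is a leaf — visit fir.
      Visit bay.
      At bay: no right child.
    Visit ash.
    At ash: no right child.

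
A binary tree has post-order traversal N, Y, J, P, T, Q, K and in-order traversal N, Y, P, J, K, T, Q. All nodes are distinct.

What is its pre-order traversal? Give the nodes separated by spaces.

The last element of post-order is the root; it splits in-order into left and right subtrees.
Root K: left subtree has 4 nodes {N, Y, P, J}, right has 2 {T, Q}.
  Root P: left subtree has 2 nodes {N, Y}, right has 1 {J}.
    Root Y: left subtree has 1 node {N}, right has 0 { }.
  Root Q: left subtree has 1 node {T}, right has 0 { }.

K P Y N J Q T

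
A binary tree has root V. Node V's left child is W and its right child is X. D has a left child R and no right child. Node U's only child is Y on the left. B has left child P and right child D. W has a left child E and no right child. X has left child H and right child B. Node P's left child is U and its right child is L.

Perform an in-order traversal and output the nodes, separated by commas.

E, W, V, H, X, Y, U, P, L, B, R, D

In-order visits the left subtree, then the node, then the right subtree.
At V: go left to W.
  At W: go left to E.
    E is a leaf — visit E.
  Visit W.
  At W: no right child.
Visit V.
At V: go right to X.
  At X: go left to H.
    H is a leaf — visit H.
  Visit X.
  At X: go right to B.
    At B: go left to P.
      At P: go left to U.
        At U: go left to Y.
          Y is a leaf — visit Y.
        Visit U.
        At U: no right child.
      Visit P.
      At P: go right to L.
        L is a leaf — visit L.
    Visit B.
    At B: go right to D.
      At D: go left to R.
        R is a leaf — visit R.
      Visit D.
      At D: no right child.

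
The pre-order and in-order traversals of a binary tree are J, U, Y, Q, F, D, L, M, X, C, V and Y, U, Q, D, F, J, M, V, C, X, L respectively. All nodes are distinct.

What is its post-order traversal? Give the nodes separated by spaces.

The first element of pre-order is the root; it splits in-order into left and right subtrees.
Root J: left subtree has 5 nodes {Y, U, Q, D, F}, right has 5 {M, V, C, X, L}.
  Root U: left subtree has 1 node {Y}, right has 3 {Q, D, F}.
    Root Q: left subtree has 0 nodes { }, right has 2 {D, F}.
      Root F: left subtree has 1 node {D}, right has 0 { }.
  Root L: left subtree has 4 nodes {M, V, C, X}, right has 0 { }.
    Root M: left subtree has 0 nodes { }, right has 3 {V, C, X}.
      Root X: left subtree has 2 nodes {V, C}, right has 0 { }.
        Root C: left subtree has 1 node {V}, right has 0 { }.

Y D F Q U V C X M L J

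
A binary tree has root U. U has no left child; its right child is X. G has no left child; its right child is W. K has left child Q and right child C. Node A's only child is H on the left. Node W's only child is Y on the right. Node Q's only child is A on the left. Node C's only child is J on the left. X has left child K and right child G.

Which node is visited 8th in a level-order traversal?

Level-order visits nodes level by level from the root, left to right within each level.
Level 0: U
Level 1: X
Level 2: K, G
Level 3: Q, C, W
Level 4: A, J, Y
Level 5: H
Full level-order sequence: U, X, K, G, Q, C, W, A, J, Y, H.

A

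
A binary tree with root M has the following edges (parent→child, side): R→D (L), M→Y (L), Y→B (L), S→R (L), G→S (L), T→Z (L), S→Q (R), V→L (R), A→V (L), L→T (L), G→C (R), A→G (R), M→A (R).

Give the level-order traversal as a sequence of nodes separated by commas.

M, Y, A, B, V, G, L, S, C, T, R, Q, Z, D

Level-order visits nodes level by level from the root, left to right within each level.
Level 0: M
Level 1: Y, A
Level 2: B, V, G
Level 3: L, S, C
Level 4: T, R, Q
Level 5: Z, D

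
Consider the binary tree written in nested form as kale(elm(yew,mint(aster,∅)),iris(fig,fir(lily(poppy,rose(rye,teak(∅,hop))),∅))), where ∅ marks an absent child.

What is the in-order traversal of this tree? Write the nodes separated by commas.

yew, elm, aster, mint, kale, fig, iris, poppy, lily, rye, rose, teak, hop, fir

In-order visits the left subtree, then the node, then the right subtree.
At kale: go left to elm.
  At elm: go left to yew.
    yew is a leaf — visit yew.
  Visit elm.
  At elm: go right to mint.
    At mint: go left to aster.
      aster is a leaf — visit aster.
    Visit mint.
    At mint: no right child.
Visit kale.
At kale: go right to iris.
  At iris: go left to fig.
    fig is a leaf — visit fig.
  Visit iris.
  At iris: go right to fir.
    At fir: go left to lily.
      At lily: go left to poppy.
        poppy is a leaf — visit poppy.
      Visit lily.
      At lily: go right to rose.
        At rose: go left to rye.
          rye is a leaf — visit rye.
        Visit rose.
        At rose: go right to teak.
          At teak: no left child.
          Visit teak.
          At teak: go right to hop.
            hop is a leaf — visit hop.
    Visit fir.
    At fir: no right child.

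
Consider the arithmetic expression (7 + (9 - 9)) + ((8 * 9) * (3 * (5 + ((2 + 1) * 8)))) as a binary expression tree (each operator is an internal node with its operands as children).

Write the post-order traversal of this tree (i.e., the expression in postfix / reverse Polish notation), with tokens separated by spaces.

Post-order on an expression tree gives postfix notation: for each operator, emit left operand, right operand, then the operator.

7 9 9 - + 8 9 * 3 5 2 1 + 8 * + * * +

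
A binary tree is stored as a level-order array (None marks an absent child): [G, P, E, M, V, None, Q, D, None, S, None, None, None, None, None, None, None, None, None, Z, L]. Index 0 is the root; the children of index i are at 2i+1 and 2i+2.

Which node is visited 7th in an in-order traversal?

In-order visits the left subtree, then the node, then the right subtree.
At G: go left to P.
  At P: go left to M.
    At M: go left to D.
      D is a leaf — visit D.
    Visit M.
    At M: no right child.
  Visit P.
  At P: go right to V.
    At V: go left to S.
      At S: go left to Z.
        Z is a leaf — visit Z.
      Visit S.
      At S: go right to L.
        L is a leaf — visit L.
    Visit V.
    At V: no right child.
Visit G.
At G: go right to E.
  At E: no left child.
  Visit E.
  At E: go right to Q.
    Q is a leaf — visit Q.
Full in-order sequence: D, M, P, Z, S, L, V, G, E, Q.

V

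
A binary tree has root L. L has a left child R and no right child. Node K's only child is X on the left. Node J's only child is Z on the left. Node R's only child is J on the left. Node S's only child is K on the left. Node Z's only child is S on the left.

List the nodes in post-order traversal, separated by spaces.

X K S Z J R L

Post-order visits the left subtree, then the right subtree, then the node.
At L: go left to R.
  At R: go left to J.
    At J: go left to Z.
      At Z: go left to S.
        At S: go left to K.
          At K: go left to X.
            X is a leaf — visit X.
          At K: no right child.
          Visit K.
        At S: no right child.
        Visit S.
      At Z: no right child.
      Visit Z.
    At J: no right child.
    Visit J.
  At R: no right child.
  Visit R.
At L: no right child.
Visit L.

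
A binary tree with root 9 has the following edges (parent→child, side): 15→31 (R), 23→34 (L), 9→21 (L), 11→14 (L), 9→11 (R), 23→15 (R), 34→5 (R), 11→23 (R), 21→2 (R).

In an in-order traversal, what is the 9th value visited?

In-order visits the left subtree, then the node, then the right subtree.
At 9: go left to 21.
  At 21: no left child.
  Visit 21.
  At 21: go right to 2.
    2 is a leaf — visit 2.
Visit 9.
At 9: go right to 11.
  At 11: go left to 14.
    14 is a leaf — visit 14.
  Visit 11.
  At 11: go right to 23.
    At 23: go left to 34.
      At 34: no left child.
      Visit 34.
      At 34: go right to 5.
        5 is a leaf — visit 5.
    Visit 23.
    At 23: go right to 15.
      At 15: no left child.
      Visit 15.
      At 15: go right to 31.
        31 is a leaf — visit 31.
Full in-order sequence: 21, 2, 9, 14, 11, 34, 5, 23, 15, 31.

15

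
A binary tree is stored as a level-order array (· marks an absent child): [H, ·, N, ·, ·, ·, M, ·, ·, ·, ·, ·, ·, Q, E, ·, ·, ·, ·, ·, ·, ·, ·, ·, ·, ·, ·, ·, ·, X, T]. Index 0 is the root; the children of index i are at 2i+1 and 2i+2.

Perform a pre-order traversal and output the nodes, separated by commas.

H, N, M, Q, E, X, T

Pre-order visits the node, then its left subtree, then its right subtree.
Visit H.
At H: no left child.
At H: go right to N.
  Visit N.
  At N: no left child.
  At N: go right to M.
    Visit M.
    At M: go left to Q.
      Q is a leaf — visit Q.
    At M: go right to E.
      Visit E.
      At E: go left to X.
        X is a leaf — visit X.
      At E: go right to T.
        T is a leaf — visit T.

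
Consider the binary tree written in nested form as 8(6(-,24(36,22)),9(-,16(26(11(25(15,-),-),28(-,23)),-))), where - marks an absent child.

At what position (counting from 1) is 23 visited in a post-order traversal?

Post-order visits the left subtree, then the right subtree, then the node.
At 8: go left to 6.
  At 6: no left child.
  At 6: go right to 24.
    At 24: go left to 36.
      36 is a leaf — visit 36.
    At 24: go right to 22.
      22 is a leaf — visit 22.
    Visit 24.
  Visit 6.
At 8: go right to 9.
  At 9: no left child.
  At 9: go right to 16.
    At 16: go left to 26.
      At 26: go left to 11.
        At 11: go left to 25.
          At 25: go left to 15.
            15 is a leaf — visit 15.
          At 25: no right child.
          Visit 25.
        At 11: no right child.
        Visit 11.
      At 26: go right to 28.
        At 28: no left child.
        At 28: go right to 23.
          23 is a leaf — visit 23.
        Visit 28.
      Visit 26.
    At 16: no right child.
    Visit 16.
  Visit 9.
Visit 8.
Full post-order sequence: 36, 22, 24, 6, 15, 25, 11, 23, 28, 26, 16, 9, 8.

8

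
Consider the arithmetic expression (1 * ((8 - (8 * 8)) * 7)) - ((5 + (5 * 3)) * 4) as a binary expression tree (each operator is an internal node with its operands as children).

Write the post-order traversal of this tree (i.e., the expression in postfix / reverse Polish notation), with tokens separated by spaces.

1 8 8 8 * - 7 * * 5 5 3 * + 4 * -

Post-order on an expression tree gives postfix notation: for each operator, emit left operand, right operand, then the operator.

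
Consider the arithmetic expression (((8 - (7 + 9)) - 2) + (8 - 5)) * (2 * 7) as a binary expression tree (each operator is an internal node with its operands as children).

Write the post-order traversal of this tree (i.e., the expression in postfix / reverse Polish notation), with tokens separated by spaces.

Post-order on an expression tree gives postfix notation: for each operator, emit left operand, right operand, then the operator.

8 7 9 + - 2 - 8 5 - + 2 7 * *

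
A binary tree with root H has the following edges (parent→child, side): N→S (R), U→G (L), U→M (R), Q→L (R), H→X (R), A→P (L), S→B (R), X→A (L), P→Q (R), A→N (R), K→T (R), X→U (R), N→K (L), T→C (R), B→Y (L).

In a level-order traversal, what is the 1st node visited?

H

Level-order visits nodes level by level from the root, left to right within each level.
Level 0: H
Level 1: X
Level 2: A, U
Level 3: P, N, G, M
Level 4: Q, K, S
Level 5: L, T, B
Level 6: C, Y
Full level-order sequence: H, X, A, U, P, N, G, M, Q, K, S, L, T, B, C, Y.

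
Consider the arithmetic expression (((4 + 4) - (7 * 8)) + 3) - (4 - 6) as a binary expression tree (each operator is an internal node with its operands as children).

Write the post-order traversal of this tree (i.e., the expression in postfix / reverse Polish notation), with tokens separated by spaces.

4 4 + 7 8 * - 3 + 4 6 - -

Post-order on an expression tree gives postfix notation: for each operator, emit left operand, right operand, then the operator.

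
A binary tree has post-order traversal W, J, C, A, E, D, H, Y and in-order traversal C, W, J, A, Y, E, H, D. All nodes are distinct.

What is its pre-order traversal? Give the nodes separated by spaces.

The last element of post-order is the root; it splits in-order into left and right subtrees.
Root Y: left subtree has 4 nodes {C, W, J, A}, right has 3 {E, H, D}.
  Root A: left subtree has 3 nodes {C, W, J}, right has 0 { }.
    Root C: left subtree has 0 nodes { }, right has 2 {W, J}.
      Root J: left subtree has 1 node {W}, right has 0 { }.
  Root H: left subtree has 1 node {E}, right has 1 {D}.

Y A C J W H E D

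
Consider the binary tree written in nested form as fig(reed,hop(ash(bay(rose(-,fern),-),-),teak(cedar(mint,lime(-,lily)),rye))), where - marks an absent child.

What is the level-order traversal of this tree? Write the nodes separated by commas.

Level-order visits nodes level by level from the root, left to right within each level.
Level 0: fig
Level 1: reed, hop
Level 2: ash, teak
Level 3: bay, cedar, rye
Level 4: rose, mint, lime
Level 5: fern, lily

fig, reed, hop, ash, teak, bay, cedar, rye, rose, mint, lime, fern, lily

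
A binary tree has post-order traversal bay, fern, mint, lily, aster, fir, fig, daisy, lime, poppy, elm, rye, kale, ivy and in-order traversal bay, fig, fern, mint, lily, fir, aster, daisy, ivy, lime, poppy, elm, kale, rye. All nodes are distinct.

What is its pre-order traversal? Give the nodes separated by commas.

ivy, daisy, fig, bay, fir, lily, mint, fern, aster, kale, elm, poppy, lime, rye

The last element of post-order is the root; it splits in-order into left and right subtrees.
Root ivy: left subtree has 8 nodes {bay, fig, fern, mint, lily, fir, aster, daisy}, right has 5 {lime, poppy, elm, kale, rye}.
  Root daisy: left subtree has 7 nodes {bay, fig, fern, mint, lily, fir, aster}, right has 0 { }.
    Root fig: left subtree has 1 node {bay}, right has 5 {fern, mint, lily, fir, aster}.
      Root fir: left subtree has 3 nodes {fern, mint, lily}, right has 1 {aster}.
        Root lily: left subtree has 2 nodes {fern, mint}, right has 0 { }.
          Root mint: left subtree has 1 node {fern}, right has 0 { }.
  Root kale: left subtree has 3 nodes {lime, poppy, elm}, right has 1 {rye}.
    Root elm: left subtree has 2 nodes {lime, poppy}, right has 0 { }.
      Root poppy: left subtree has 1 node {lime}, right has 0 { }.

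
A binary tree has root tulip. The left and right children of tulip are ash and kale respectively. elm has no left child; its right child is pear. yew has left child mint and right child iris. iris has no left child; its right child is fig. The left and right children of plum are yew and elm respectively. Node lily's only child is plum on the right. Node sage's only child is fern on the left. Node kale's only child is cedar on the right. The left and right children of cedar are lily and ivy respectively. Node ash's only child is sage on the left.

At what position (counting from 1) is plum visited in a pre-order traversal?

8

Pre-order visits the node, then its left subtree, then its right subtree.
Visit tulip.
At tulip: go left to ash.
  Visit ash.
  At ash: go left to sage.
    Visit sage.
    At sage: go left to fern.
      fern is a leaf — visit fern.
    At sage: no right child.
  At ash: no right child.
At tulip: go right to kale.
  Visit kale.
  At kale: no left child.
  At kale: go right to cedar.
    Visit cedar.
    At cedar: go left to lily.
      Visit lily.
      At lily: no left child.
      At lily: go right to plum.
        Visit plum.
        At plum: go left to yew.
          Visit yew.
          At yew: go left to mint.
            mint is a leaf — visit mint.
          At yew: go right to iris.
            Visit iris.
            At iris: no left child.
            At iris: go right to fig.
              fig is a leaf — visit fig.
        At plum: go right to elm.
          Visit elm.
          At elm: no left child.
          At elm: go right to pear.
            pear is a leaf — visit pear.
    At cedar: go right to ivy.
      ivy is a leaf — visit ivy.
Full pre-order sequence: tulip, ash, sage, fern, kale, cedar, lily, plum, yew, mint, iris, fig, elm, pear, ivy.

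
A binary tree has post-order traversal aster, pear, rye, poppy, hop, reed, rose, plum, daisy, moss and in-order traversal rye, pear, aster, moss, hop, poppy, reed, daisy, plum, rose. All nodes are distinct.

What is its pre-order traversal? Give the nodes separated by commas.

moss, rye, pear, aster, daisy, reed, hop, poppy, plum, rose

The last element of post-order is the root; it splits in-order into left and right subtrees.
Root moss: left subtree has 3 nodes {rye, pear, aster}, right has 6 {hop, poppy, reed, daisy, plum, rose}.
  Root rye: left subtree has 0 nodes { }, right has 2 {pear, aster}.
    Root pear: left subtree has 0 nodes { }, right has 1 {aster}.
  Root daisy: left subtree has 3 nodes {hop, poppy, reed}, right has 2 {plum, rose}.
    Root reed: left subtree has 2 nodes {hop, poppy}, right has 0 { }.
      Root hop: left subtree has 0 nodes { }, right has 1 {poppy}.
    Root plum: left subtree has 0 nodes { }, right has 1 {rose}.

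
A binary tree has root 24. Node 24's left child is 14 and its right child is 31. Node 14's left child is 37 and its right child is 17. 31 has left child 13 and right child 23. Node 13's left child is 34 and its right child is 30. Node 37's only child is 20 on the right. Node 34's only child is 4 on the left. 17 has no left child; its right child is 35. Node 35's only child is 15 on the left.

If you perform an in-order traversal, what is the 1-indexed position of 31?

12

In-order visits the left subtree, then the node, then the right subtree.
At 24: go left to 14.
  At 14: go left to 37.
    At 37: no left child.
    Visit 37.
    At 37: go right to 20.
      20 is a leaf — visit 20.
  Visit 14.
  At 14: go right to 17.
    At 17: no left child.
    Visit 17.
    At 17: go right to 35.
      At 35: go left to 15.
        15 is a leaf — visit 15.
      Visit 35.
      At 35: no right child.
Visit 24.
At 24: go right to 31.
  At 31: go left to 13.
    At 13: go left to 34.
      At 34: go left to 4.
        4 is a leaf — visit 4.
      Visit 34.
      At 34: no right child.
    Visit 13.
    At 13: go right to 30.
      30 is a leaf — visit 30.
  Visit 31.
  At 31: go right to 23.
    23 is a leaf — visit 23.
Full in-order sequence: 37, 20, 14, 17, 15, 35, 24, 4, 34, 13, 30, 31, 23.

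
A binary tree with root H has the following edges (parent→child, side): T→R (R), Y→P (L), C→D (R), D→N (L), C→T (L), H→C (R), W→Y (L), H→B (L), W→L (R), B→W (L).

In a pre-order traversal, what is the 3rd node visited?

Pre-order visits the node, then its left subtree, then its right subtree.
Visit H.
At H: go left to B.
  Visit B.
  At B: go left to W.
    Visit W.
    At W: go left to Y.
      Visit Y.
      At Y: go left to P.
        P is a leaf — visit P.
      At Y: no right child.
    At W: go right to L.
      L is a leaf — visit L.
  At B: no right child.
At H: go right to C.
  Visit C.
  At C: go left to T.
    Visit T.
    At T: no left child.
    At T: go right to R.
      R is a leaf — visit R.
  At C: go right to D.
    Visit D.
    At D: go left to N.
      N is a leaf — visit N.
    At D: no right child.
Full pre-order sequence: H, B, W, Y, P, L, C, T, R, D, N.

W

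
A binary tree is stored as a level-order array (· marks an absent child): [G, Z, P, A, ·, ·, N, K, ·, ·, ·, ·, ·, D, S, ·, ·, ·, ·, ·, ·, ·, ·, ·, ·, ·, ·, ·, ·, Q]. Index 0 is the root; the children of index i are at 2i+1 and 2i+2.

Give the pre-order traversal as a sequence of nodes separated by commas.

Pre-order visits the node, then its left subtree, then its right subtree.
Visit G.
At G: go left to Z.
  Visit Z.
  At Z: go left to A.
    Visit A.
    At A: go left to K.
      K is a leaf — visit K.
    At A: no right child.
  At Z: no right child.
At G: go right to P.
  Visit P.
  At P: no left child.
  At P: go right to N.
    Visit N.
    At N: go left to D.
      D is a leaf — visit D.
    At N: go right to S.
      Visit S.
      At S: go left to Q.
        Q is a leaf — visit Q.
      At S: no right child.

G, Z, A, K, P, N, D, S, Q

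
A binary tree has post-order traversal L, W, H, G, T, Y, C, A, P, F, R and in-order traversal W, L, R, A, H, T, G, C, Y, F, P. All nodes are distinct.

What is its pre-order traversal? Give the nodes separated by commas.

The last element of post-order is the root; it splits in-order into left and right subtrees.
Root R: left subtree has 2 nodes {W, L}, right has 8 {A, H, T, G, C, Y, F, P}.
  Root W: left subtree has 0 nodes { }, right has 1 {L}.
  Root F: left subtree has 6 nodes {A, H, T, G, C, Y}, right has 1 {P}.
    Root A: left subtree has 0 nodes { }, right has 5 {H, T, G, C, Y}.
      Root C: left subtree has 3 nodes {H, T, G}, right has 1 {Y}.
        Root T: left subtree has 1 node {H}, right has 1 {G}.

R, W, L, F, A, C, T, H, G, Y, P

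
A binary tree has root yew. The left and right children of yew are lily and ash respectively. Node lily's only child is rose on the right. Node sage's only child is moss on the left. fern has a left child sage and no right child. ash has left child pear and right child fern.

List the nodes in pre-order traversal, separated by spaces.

yew lily rose ash pear fern sage moss

Pre-order visits the node, then its left subtree, then its right subtree.
Visit yew.
At yew: go left to lily.
  Visit lily.
  At lily: no left child.
  At lily: go right to rose.
    rose is a leaf — visit rose.
At yew: go right to ash.
  Visit ash.
  At ash: go left to pear.
    pear is a leaf — visit pear.
  At ash: go right to fern.
    Visit fern.
    At fern: go left to sage.
      Visit sage.
      At sage: go left to moss.
        moss is a leaf — visit moss.
      At sage: no right child.
    At fern: no right child.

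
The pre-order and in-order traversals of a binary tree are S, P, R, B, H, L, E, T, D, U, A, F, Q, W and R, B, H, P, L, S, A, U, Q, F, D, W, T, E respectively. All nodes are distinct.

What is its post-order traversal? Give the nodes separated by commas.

The first element of pre-order is the root; it splits in-order into left and right subtrees.
Root S: left subtree has 5 nodes {R, B, H, P, L}, right has 8 {A, U, Q, F, D, W, T, E}.
  Root P: left subtree has 3 nodes {R, B, H}, right has 1 {L}.
    Root R: left subtree has 0 nodes { }, right has 2 {B, H}.
      Root B: left subtree has 0 nodes { }, right has 1 {H}.
  Root E: left subtree has 7 nodes {A, U, Q, F, D, W, T}, right has 0 { }.
    Root T: left subtree has 6 nodes {A, U, Q, F, D, W}, right has 0 { }.
      Root D: left subtree has 4 nodes {A, U, Q, F}, right has 1 {W}.
        Root U: left subtree has 1 node {A}, right has 2 {Q, F}.
          Root F: left subtree has 1 node {Q}, right has 0 { }.

H, B, R, L, P, A, Q, F, U, W, D, T, E, S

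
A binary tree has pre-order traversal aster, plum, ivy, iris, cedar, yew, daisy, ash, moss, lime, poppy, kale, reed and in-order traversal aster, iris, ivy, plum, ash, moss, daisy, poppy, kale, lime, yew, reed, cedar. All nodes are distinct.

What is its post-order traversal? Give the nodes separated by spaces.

The first element of pre-order is the root; it splits in-order into left and right subtrees.
Root aster: left subtree has 0 nodes { }, right has 12 {iris, ivy, plum, ash, moss, daisy, poppy, kale, lime, yew, reed, cedar}.
  Root plum: left subtree has 2 nodes {iris, ivy}, right has 9 {ash, moss, daisy, poppy, kale, lime, yew, reed, cedar}.
    Root ivy: left subtree has 1 node {iris}, right has 0 { }.
    Root cedar: left subtree has 8 nodes {ash, moss, daisy, poppy, kale, lime, yew, reed}, right has 0 { }.
      Root yew: left subtree has 6 nodes {ash, moss, daisy, poppy, kale, lime}, right has 1 {reed}.
        Root daisy: left subtree has 2 nodes {ash, moss}, right has 3 {poppy, kale, lime}.
          Root ash: left subtree has 0 nodes { }, right has 1 {moss}.
          Root lime: left subtree has 2 nodes {poppy, kale}, right has 0 { }.
            Root poppy: left subtree has 0 nodes { }, right has 1 {kale}.

iris ivy moss ash kale poppy lime daisy reed yew cedar plum aster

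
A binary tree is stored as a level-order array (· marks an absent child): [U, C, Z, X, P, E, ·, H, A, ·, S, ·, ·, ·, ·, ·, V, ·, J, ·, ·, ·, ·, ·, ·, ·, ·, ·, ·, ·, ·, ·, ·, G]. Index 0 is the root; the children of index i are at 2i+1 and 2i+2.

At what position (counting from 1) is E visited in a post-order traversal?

Post-order visits the left subtree, then the right subtree, then the node.
At U: go left to C.
  At C: go left to X.
    At X: go left to H.
      At H: no left child.
      At H: go right to V.
        At V: go left to G.
          G is a leaf — visit G.
        At V: no right child.
        Visit V.
      Visit H.
    At X: go right to A.
      At A: no left child.
      At A: go right to J.
        J is a leaf — visit J.
      Visit A.
    Visit X.
  At C: go right to P.
    At P: no left child.
    At P: go right to S.
      S is a leaf — visit S.
    Visit P.
  Visit C.
At U: go right to Z.
  At Z: go left to E.
    E is a leaf — visit E.
  At Z: no right child.
  Visit Z.
Visit U.
Full post-order sequence: G, V, H, J, A, X, S, P, C, E, Z, U.

10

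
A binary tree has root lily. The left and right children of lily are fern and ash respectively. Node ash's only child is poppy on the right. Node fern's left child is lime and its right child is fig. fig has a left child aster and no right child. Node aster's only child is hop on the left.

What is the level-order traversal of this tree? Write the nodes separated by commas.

lily, fern, ash, lime, fig, poppy, aster, hop

Level-order visits nodes level by level from the root, left to right within each level.
Level 0: lily
Level 1: fern, ash
Level 2: lime, fig, poppy
Level 3: aster
Level 4: hop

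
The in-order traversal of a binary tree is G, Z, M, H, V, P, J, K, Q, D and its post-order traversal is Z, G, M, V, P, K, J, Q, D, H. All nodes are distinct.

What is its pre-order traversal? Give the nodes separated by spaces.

The last element of post-order is the root; it splits in-order into left and right subtrees.
Root H: left subtree has 3 nodes {G, Z, M}, right has 6 {V, P, J, K, Q, D}.
  Root M: left subtree has 2 nodes {G, Z}, right has 0 { }.
    Root G: left subtree has 0 nodes { }, right has 1 {Z}.
  Root D: left subtree has 5 nodes {V, P, J, K, Q}, right has 0 { }.
    Root Q: left subtree has 4 nodes {V, P, J, K}, right has 0 { }.
      Root J: left subtree has 2 nodes {V, P}, right has 1 {K}.
        Root P: left subtree has 1 node {V}, right has 0 { }.

H M G Z D Q J P V K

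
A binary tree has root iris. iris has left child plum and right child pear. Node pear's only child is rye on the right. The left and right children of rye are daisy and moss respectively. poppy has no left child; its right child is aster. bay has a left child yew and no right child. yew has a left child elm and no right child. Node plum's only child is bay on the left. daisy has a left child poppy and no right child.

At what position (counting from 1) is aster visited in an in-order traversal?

In-order visits the left subtree, then the node, then the right subtree.
At iris: go left to plum.
  At plum: go left to bay.
    At bay: go left to yew.
      At yew: go left to elm.
        elm is a leaf — visit elm.
      Visit yew.
      At yew: no right child.
    Visit bay.
    At bay: no right child.
  Visit plum.
  At plum: no right child.
Visit iris.
At iris: go right to pear.
  At pear: no left child.
  Visit pear.
  At pear: go right to rye.
    At rye: go left to daisy.
      At daisy: go left to poppy.
        At poppy: no left child.
        Visit poppy.
        At poppy: go right to aster.
          aster is a leaf — visit aster.
      Visit daisy.
      At daisy: no right child.
    Visit rye.
    At rye: go right to moss.
      moss is a leaf — visit moss.
Full in-order sequence: elm, yew, bay, plum, iris, pear, poppy, aster, daisy, rye, moss.

8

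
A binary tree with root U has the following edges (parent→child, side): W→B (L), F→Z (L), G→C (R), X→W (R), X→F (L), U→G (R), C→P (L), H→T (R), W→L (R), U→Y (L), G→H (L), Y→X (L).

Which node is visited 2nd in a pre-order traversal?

Pre-order visits the node, then its left subtree, then its right subtree.
Visit U.
At U: go left to Y.
  Visit Y.
  At Y: go left to X.
    Visit X.
    At X: go left to F.
      Visit F.
      At F: go left to Z.
        Z is a leaf — visit Z.
      At F: no right child.
    At X: go right to W.
      Visit W.
      At W: go left to B.
        B is a leaf — visit B.
      At W: go right to L.
        L is a leaf — visit L.
  At Y: no right child.
At U: go right to G.
  Visit G.
  At G: go left to H.
    Visit H.
    At H: no left child.
    At H: go right to T.
      T is a leaf — visit T.
  At G: go right to C.
    Visit C.
    At C: go left to P.
      P is a leaf — visit P.
    At C: no right child.
Full pre-order sequence: U, Y, X, F, Z, W, B, L, G, H, T, C, P.

Y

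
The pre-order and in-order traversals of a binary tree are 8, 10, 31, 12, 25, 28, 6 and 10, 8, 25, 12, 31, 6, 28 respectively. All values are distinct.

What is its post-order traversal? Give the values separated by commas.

The first element of pre-order is the root; it splits in-order into left and right subtrees.
Root 8: left subtree has 1 node {10}, right has 5 {25, 12, 31, 6, 28}.
  Root 31: left subtree has 2 nodes {25, 12}, right has 2 {6, 28}.
    Root 12: left subtree has 1 node {25}, right has 0 { }.
    Root 28: left subtree has 1 node {6}, right has 0 { }.

10, 25, 12, 6, 28, 31, 8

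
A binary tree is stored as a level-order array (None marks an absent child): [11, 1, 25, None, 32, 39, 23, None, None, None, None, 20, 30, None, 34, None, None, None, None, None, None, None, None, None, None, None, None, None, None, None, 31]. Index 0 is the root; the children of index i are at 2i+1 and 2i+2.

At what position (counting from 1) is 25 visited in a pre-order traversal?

4

Pre-order visits the node, then its left subtree, then its right subtree.
Visit 11.
At 11: go left to 1.
  Visit 1.
  At 1: no left child.
  At 1: go right to 32.
    32 is a leaf — visit 32.
At 11: go right to 25.
  Visit 25.
  At 25: go left to 39.
    Visit 39.
    At 39: go left to 20.
      20 is a leaf — visit 20.
    At 39: go right to 30.
      30 is a leaf — visit 30.
  At 25: go right to 23.
    Visit 23.
    At 23: no left child.
    At 23: go right to 34.
      Visit 34.
      At 34: no left child.
      At 34: go right to 31.
        31 is a leaf — visit 31.
Full pre-order sequence: 11, 1, 32, 25, 39, 20, 30, 23, 34, 31.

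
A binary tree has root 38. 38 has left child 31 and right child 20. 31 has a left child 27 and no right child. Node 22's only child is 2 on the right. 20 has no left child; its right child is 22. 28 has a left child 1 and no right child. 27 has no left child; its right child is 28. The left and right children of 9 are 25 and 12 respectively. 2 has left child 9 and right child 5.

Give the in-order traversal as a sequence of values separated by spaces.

27 1 28 31 38 20 22 25 9 12 2 5

In-order visits the left subtree, then the node, then the right subtree.
At 38: go left to 31.
  At 31: go left to 27.
    At 27: no left child.
    Visit 27.
    At 27: go right to 28.
      At 28: go left to 1.
        1 is a leaf — visit 1.
      Visit 28.
      At 28: no right child.
  Visit 31.
  At 31: no right child.
Visit 38.
At 38: go right to 20.
  At 20: no left child.
  Visit 20.
  At 20: go right to 22.
    At 22: no left child.
    Visit 22.
    At 22: go right to 2.
      At 2: go left to 9.
        At 9: go left to 25.
          25 is a leaf — visit 25.
        Visit 9.
        At 9: go right to 12.
          12 is a leaf — visit 12.
      Visit 2.
      At 2: go right to 5.
        5 is a leaf — visit 5.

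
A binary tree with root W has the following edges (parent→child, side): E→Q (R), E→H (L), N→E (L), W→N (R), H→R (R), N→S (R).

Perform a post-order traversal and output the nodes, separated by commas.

R, H, Q, E, S, N, W

Post-order visits the left subtree, then the right subtree, then the node.
At W: no left child.
At W: go right to N.
  At N: go left to E.
    At E: go left to H.
      At H: no left child.
      At H: go right to R.
        R is a leaf — visit R.
      Visit H.
    At E: go right to Q.
      Q is a leaf — visit Q.
    Visit E.
  At N: go right to S.
    S is a leaf — visit S.
  Visit N.
Visit W.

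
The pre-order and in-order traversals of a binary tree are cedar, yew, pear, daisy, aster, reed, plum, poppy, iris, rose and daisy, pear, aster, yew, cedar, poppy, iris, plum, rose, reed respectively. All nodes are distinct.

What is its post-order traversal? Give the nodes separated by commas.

daisy, aster, pear, yew, iris, poppy, rose, plum, reed, cedar

The first element of pre-order is the root; it splits in-order into left and right subtrees.
Root cedar: left subtree has 4 nodes {daisy, pear, aster, yew}, right has 5 {poppy, iris, plum, rose, reed}.
  Root yew: left subtree has 3 nodes {daisy, pear, aster}, right has 0 { }.
    Root pear: left subtree has 1 node {daisy}, right has 1 {aster}.
  Root reed: left subtree has 4 nodes {poppy, iris, plum, rose}, right has 0 { }.
    Root plum: left subtree has 2 nodes {poppy, iris}, right has 1 {rose}.
      Root poppy: left subtree has 0 nodes { }, right has 1 {iris}.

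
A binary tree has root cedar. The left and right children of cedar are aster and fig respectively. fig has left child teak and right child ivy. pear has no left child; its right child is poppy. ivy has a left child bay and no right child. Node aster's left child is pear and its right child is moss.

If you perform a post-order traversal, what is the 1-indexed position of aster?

Post-order visits the left subtree, then the right subtree, then the node.
At cedar: go left to aster.
  At aster: go left to pear.
    At pear: no left child.
    At pear: go right to poppy.
      poppy is a leaf — visit poppy.
    Visit pear.
  At aster: go right to moss.
    moss is a leaf — visit moss.
  Visit aster.
At cedar: go right to fig.
  At fig: go left to teak.
    teak is a leaf — visit teak.
  At fig: go right to ivy.
    At ivy: go left to bay.
      bay is a leaf — visit bay.
    At ivy: no right child.
    Visit ivy.
  Visit fig.
Visit cedar.
Full post-order sequence: poppy, pear, moss, aster, teak, bay, ivy, fig, cedar.

4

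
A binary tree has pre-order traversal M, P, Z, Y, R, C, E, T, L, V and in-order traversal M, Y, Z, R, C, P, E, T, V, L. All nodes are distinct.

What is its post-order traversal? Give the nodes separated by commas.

Y, C, R, Z, V, L, T, E, P, M

The first element of pre-order is the root; it splits in-order into left and right subtrees.
Root M: left subtree has 0 nodes { }, right has 9 {Y, Z, R, C, P, E, T, V, L}.
  Root P: left subtree has 4 nodes {Y, Z, R, C}, right has 4 {E, T, V, L}.
    Root Z: left subtree has 1 node {Y}, right has 2 {R, C}.
      Root R: left subtree has 0 nodes { }, right has 1 {C}.
    Root E: left subtree has 0 nodes { }, right has 3 {T, V, L}.
      Root T: left subtree has 0 nodes { }, right has 2 {V, L}.
        Root L: left subtree has 1 node {V}, right has 0 { }.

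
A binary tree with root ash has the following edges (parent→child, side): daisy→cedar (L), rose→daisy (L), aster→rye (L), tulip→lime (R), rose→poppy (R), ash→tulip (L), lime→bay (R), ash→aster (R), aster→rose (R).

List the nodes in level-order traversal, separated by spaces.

Level-order visits nodes level by level from the root, left to right within each level.
Level 0: ash
Level 1: tulip, aster
Level 2: lime, rye, rose
Level 3: bay, daisy, poppy
Level 4: cedar

ash tulip aster lime rye rose bay daisy poppy cedar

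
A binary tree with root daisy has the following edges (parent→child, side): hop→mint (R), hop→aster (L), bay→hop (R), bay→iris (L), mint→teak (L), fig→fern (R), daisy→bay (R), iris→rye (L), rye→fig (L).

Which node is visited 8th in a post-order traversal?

Post-order visits the left subtree, then the right subtree, then the node.
At daisy: no left child.
At daisy: go right to bay.
  At bay: go left to iris.
    At iris: go left to rye.
      At rye: go left to fig.
        At fig: no left child.
        At fig: go right to fern.
          fern is a leaf — visit fern.
        Visit fig.
      At rye: no right child.
      Visit rye.
    At iris: no right child.
    Visit iris.
  At bay: go right to hop.
    At hop: go left to aster.
      aster is a leaf — visit aster.
    At hop: go right to mint.
      At mint: go left to teak.
        teak is a leaf — visit teak.
      At mint: no right child.
      Visit mint.
    Visit hop.
  Visit bay.
Visit daisy.
Full post-order sequence: fern, fig, rye, iris, aster, teak, mint, hop, bay, daisy.

hop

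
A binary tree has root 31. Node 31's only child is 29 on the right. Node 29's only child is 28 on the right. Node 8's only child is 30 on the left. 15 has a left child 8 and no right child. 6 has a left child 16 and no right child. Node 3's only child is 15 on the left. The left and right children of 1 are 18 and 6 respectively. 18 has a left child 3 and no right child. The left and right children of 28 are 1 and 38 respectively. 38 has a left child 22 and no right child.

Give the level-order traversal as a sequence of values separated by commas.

31, 29, 28, 1, 38, 18, 6, 22, 3, 16, 15, 8, 30

Level-order visits nodes level by level from the root, left to right within each level.
Level 0: 31
Level 1: 29
Level 2: 28
Level 3: 1, 38
Level 4: 18, 6, 22
Level 5: 3, 16
Level 6: 15
Level 7: 8
Level 8: 30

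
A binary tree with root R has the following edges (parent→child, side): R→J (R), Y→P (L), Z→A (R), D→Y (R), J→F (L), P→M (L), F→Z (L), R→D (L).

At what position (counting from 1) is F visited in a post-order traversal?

Post-order visits the left subtree, then the right subtree, then the node.
At R: go left to D.
  At D: no left child.
  At D: go right to Y.
    At Y: go left to P.
      At P: go left to M.
        M is a leaf — visit M.
      At P: no right child.
      Visit P.
    At Y: no right child.
    Visit Y.
  Visit D.
At R: go right to J.
  At J: go left to F.
    At F: go left to Z.
      At Z: no left child.
      At Z: go right to A.
        A is a leaf — visit A.
      Visit Z.
    At F: no right child.
    Visit F.
  At J: no right child.
  Visit J.
Visit R.
Full post-order sequence: M, P, Y, D, A, Z, F, J, R.

7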